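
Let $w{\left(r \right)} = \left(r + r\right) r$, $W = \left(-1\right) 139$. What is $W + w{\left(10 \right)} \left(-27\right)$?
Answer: $-5539$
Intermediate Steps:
$W = -139$
$w{\left(r \right)} = 2 r^{2}$ ($w{\left(r \right)} = 2 r r = 2 r^{2}$)
$W + w{\left(10 \right)} \left(-27\right) = -139 + 2 \cdot 10^{2} \left(-27\right) = -139 + 2 \cdot 100 \left(-27\right) = -139 + 200 \left(-27\right) = -139 - 5400 = -5539$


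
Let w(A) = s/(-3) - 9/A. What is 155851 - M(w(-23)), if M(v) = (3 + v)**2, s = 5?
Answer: 741992450/4761 ≈ 1.5585e+5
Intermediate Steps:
w(A) = -5/3 - 9/A (w(A) = 5/(-3) - 9/A = 5*(-1/3) - 9/A = -5/3 - 9/A)
155851 - M(w(-23)) = 155851 - (3 + (-5/3 - 9/(-23)))**2 = 155851 - (3 + (-5/3 - 9*(-1/23)))**2 = 155851 - (3 + (-5/3 + 9/23))**2 = 155851 - (3 - 88/69)**2 = 155851 - (119/69)**2 = 155851 - 1*14161/4761 = 155851 - 14161/4761 = 741992450/4761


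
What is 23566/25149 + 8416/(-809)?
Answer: -192589090/20345541 ≈ -9.4659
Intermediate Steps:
23566/25149 + 8416/(-809) = 23566*(1/25149) + 8416*(-1/809) = 23566/25149 - 8416/809 = -192589090/20345541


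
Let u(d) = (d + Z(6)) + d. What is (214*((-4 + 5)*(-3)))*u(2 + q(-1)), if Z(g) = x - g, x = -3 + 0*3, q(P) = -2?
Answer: 5778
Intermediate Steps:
x = -3 (x = -3 + 0 = -3)
Z(g) = -3 - g
u(d) = -9 + 2*d (u(d) = (d + (-3 - 1*6)) + d = (d + (-3 - 6)) + d = (d - 9) + d = (-9 + d) + d = -9 + 2*d)
(214*((-4 + 5)*(-3)))*u(2 + q(-1)) = (214*((-4 + 5)*(-3)))*(-9 + 2*(2 - 2)) = (214*(1*(-3)))*(-9 + 2*0) = (214*(-3))*(-9 + 0) = -642*(-9) = 5778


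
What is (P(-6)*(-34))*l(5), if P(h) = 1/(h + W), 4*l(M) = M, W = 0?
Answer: 85/12 ≈ 7.0833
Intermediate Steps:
l(M) = M/4
P(h) = 1/h (P(h) = 1/(h + 0) = 1/h)
(P(-6)*(-34))*l(5) = (-34/(-6))*((1/4)*5) = -1/6*(-34)*(5/4) = (17/3)*(5/4) = 85/12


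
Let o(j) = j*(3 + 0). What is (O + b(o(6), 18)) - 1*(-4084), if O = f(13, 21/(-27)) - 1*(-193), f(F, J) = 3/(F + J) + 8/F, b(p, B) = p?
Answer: 6143081/1430 ≈ 4295.9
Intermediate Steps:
o(j) = 3*j (o(j) = j*3 = 3*j)
O = 277221/1430 (O = (8*(21/(-27)) + 11*13)/(13*(13 + 21/(-27))) - 1*(-193) = (8*(21*(-1/27)) + 143)/(13*(13 + 21*(-1/27))) + 193 = (8*(-7/9) + 143)/(13*(13 - 7/9)) + 193 = (-56/9 + 143)/(13*(110/9)) + 193 = (1/13)*(9/110)*(1231/9) + 193 = 1231/1430 + 193 = 277221/1430 ≈ 193.86)
(O + b(o(6), 18)) - 1*(-4084) = (277221/1430 + 3*6) - 1*(-4084) = (277221/1430 + 18) + 4084 = 302961/1430 + 4084 = 6143081/1430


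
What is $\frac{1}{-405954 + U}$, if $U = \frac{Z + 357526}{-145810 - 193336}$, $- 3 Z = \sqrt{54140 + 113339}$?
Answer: $- \frac{420236587038422340}{170597166465882928297421} - \frac{13226694 \sqrt{991}}{170597166465882928297421} \approx -2.4633 \cdot 10^{-6}$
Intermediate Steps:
$Z = - \frac{13 \sqrt{991}}{3}$ ($Z = - \frac{\sqrt{54140 + 113339}}{3} = - \frac{\sqrt{167479}}{3} = - \frac{13 \sqrt{991}}{3} \approx -136.41$)
$U = - \frac{178763}{169573} + \frac{13 \sqrt{991}}{1017438}$ ($U = \frac{- \frac{13 \sqrt{991}}{3} + 357526}{-145810 - 193336} = \frac{357526 - \frac{13 \sqrt{991}}{3}}{-339146} = \left(357526 - \frac{13 \sqrt{991}}{3}\right) \left(- \frac{1}{339146}\right) = - \frac{178763}{169573} + \frac{13 \sqrt{991}}{1017438} \approx -1.0538$)
$\frac{1}{-405954 + U} = \frac{1}{-405954 - \left(\frac{178763}{169573} - \frac{13 \sqrt{991}}{1017438}\right)} = \frac{1}{- \frac{68839016405}{169573} + \frac{13 \sqrt{991}}{1017438}}$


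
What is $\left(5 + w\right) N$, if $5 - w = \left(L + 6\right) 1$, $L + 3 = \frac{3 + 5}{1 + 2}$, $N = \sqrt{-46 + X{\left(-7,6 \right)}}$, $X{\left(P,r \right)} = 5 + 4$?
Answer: $\frac{13 i \sqrt{37}}{3} \approx 26.359 i$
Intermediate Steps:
$X{\left(P,r \right)} = 9$
$N = i \sqrt{37}$ ($N = \sqrt{-46 + 9} = \sqrt{-37} = i \sqrt{37} \approx 6.0828 i$)
$L = - \frac{1}{3}$ ($L = -3 + \frac{3 + 5}{1 + 2} = -3 + \frac{8}{3} = - \frac{1}{3} \approx -0.33333$)
$w = - \frac{2}{3}$ ($w = 5 - \left(- \frac{1}{3} + 6\right) 1 = 5 - \frac{17}{3} \cdot 1 = 5 - \frac{17}{3} = - \frac{2}{3} \approx -0.66667$)
$\left(5 + w\right) N = \left(5 - \frac{2}{3}\right) i \sqrt{37} = \frac{13 i \sqrt{37}}{3}$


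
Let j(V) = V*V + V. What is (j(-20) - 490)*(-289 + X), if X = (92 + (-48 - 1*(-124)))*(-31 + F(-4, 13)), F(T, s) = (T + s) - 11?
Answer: 641630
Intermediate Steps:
j(V) = V + V**2 (j(V) = V**2 + V = V + V**2)
F(T, s) = -11 + T + s
X = -5544 (X = (92 + (-48 - 1*(-124)))*(-31 + (-11 - 4 + 13)) = (92 + (-48 + 124))*(-31 - 2) = (92 + 76)*(-33) = 168*(-33) = -5544)
(j(-20) - 490)*(-289 + X) = (-20*(1 - 20) - 490)*(-289 - 5544) = (-20*(-19) - 490)*(-5833) = (380 - 490)*(-5833) = -110*(-5833) = 641630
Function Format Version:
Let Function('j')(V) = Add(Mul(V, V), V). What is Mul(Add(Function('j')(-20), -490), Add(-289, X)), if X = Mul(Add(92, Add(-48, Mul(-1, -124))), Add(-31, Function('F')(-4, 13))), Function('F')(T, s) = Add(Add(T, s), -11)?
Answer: 641630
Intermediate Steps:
Function('j')(V) = Add(V, Pow(V, 2)) (Function('j')(V) = Add(Pow(V, 2), V) = Add(V, Pow(V, 2)))
Function('F')(T, s) = Add(-11, T, s)
X = -5544 (X = Mul(Add(92, Add(-48, Mul(-1, -124))), Add(-31, Add(-11, -4, 13))) = Mul(Add(92, Add(-48, 124)), Add(-31, -2)) = Mul(Add(92, 76), -33) = Mul(168, -33) = -5544)
Mul(Add(Function('j')(-20), -490), Add(-289, X)) = Mul(Add(Mul(-20, Add(1, -20)), -490), Add(-289, -5544)) = Mul(Add(Mul(-20, -19), -490), -5833) = Mul(Add(380, -490), -5833) = Mul(-110, -5833) = 641630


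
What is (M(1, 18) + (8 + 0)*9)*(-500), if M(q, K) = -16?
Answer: -28000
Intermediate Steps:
(M(1, 18) + (8 + 0)*9)*(-500) = (-16 + (8 + 0)*9)*(-500) = (-16 + 8*9)*(-500) = (-16 + 72)*(-500) = 56*(-500) = -28000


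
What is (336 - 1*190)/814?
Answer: 73/407 ≈ 0.17936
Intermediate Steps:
(336 - 1*190)/814 = (336 - 190)*(1/814) = 146*(1/814) = 73/407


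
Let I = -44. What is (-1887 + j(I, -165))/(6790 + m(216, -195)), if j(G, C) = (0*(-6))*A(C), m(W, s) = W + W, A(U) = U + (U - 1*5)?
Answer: -1887/7222 ≈ -0.26128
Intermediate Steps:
A(U) = -5 + 2*U (A(U) = U + (U - 5) = U + (-5 + U) = -5 + 2*U)
m(W, s) = 2*W
j(G, C) = 0 (j(G, C) = (0*(-6))*(-5 + 2*C) = 0*(-5 + 2*C) = 0)
(-1887 + j(I, -165))/(6790 + m(216, -195)) = (-1887 + 0)/(6790 + 2*216) = -1887/(6790 + 432) = -1887/7222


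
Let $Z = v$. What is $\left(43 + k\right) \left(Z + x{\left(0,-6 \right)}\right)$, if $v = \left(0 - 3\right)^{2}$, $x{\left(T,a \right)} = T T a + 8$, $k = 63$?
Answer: $1802$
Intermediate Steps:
$x{\left(T,a \right)} = 8 + a T^{2}$ ($x{\left(T,a \right)} = T^{2} a + 8 = a T^{2} + 8 = 8 + a T^{2}$)
$v = 9$ ($v = \left(-3\right)^{2} = 9$)
$Z = 9$
$\left(43 + k\right) \left(Z + x{\left(0,-6 \right)}\right) = \left(43 + 63\right) \left(9 + \left(8 - 6 \cdot 0^{2}\right)\right) = 106 \left(9 + \left(8 - 0\right)\right) = 106 \left(9 + \left(8 + 0\right)\right) = 106 \left(9 + 8\right) = 106 \cdot 17 = 1802$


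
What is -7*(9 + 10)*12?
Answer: -1596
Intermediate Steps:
-7*(9 + 10)*12 = -7*19*12 = -133*12 = -1596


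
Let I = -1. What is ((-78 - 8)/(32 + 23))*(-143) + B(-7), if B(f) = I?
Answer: 1113/5 ≈ 222.60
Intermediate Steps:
B(f) = -1
((-78 - 8)/(32 + 23))*(-143) + B(-7) = ((-78 - 8)/(32 + 23))*(-143) - 1 = -86/55*(-143) - 1 = 1118/5 - 1 = 1113/5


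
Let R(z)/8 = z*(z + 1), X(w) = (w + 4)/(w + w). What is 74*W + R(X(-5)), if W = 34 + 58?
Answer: 170222/25 ≈ 6808.9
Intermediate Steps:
W = 92
X(w) = (4 + w)/(2*w) (X(w) = (4 + w)/((2*w)) = (4 + w)*(1/(2*w)) = (4 + w)/(2*w))
R(z) = 8*z*(1 + z) (R(z) = 8*(z*(z + 1)) = 8*(z*(1 + z)) = 8*z*(1 + z))
74*W + R(X(-5)) = 74*92 + 8*((1/2)*(4 - 5)/(-5))*(1 + (1/2)*(4 - 5)/(-5)) = 6808 + 8*((1/2)*(-1/5)*(-1))*(1 + (1/2)*(-1/5)*(-1)) = 6808 + 8*(1/10)*(1 + 1/10) = 6808 + 8*(1/10)*(11/10) = 6808 + 22/25 = 170222/25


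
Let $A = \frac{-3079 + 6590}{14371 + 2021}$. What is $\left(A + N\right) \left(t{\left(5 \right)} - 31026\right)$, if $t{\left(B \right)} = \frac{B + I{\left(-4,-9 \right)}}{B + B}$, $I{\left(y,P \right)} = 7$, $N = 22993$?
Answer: $- \frac{4872247923009}{6830} \approx -7.1336 \cdot 10^{8}$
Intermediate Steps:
$t{\left(B \right)} = \frac{7 + B}{2 B}$ ($t{\left(B \right)} = \frac{B + 7}{B + B} = \frac{7 + B}{2 B}$)
$A = \frac{3511}{16392} \approx 0.21419$
$\left(A + N\right) \left(t{\left(5 \right)} - 31026\right) = \left(\frac{3511}{16392} + 22993\right) \left(\frac{7 + 5}{2 \cdot 5} - 31026\right) = \frac{376904767 \left(\frac{1}{2} \cdot \frac{1}{5} \cdot 12 - 31026\right)}{16392} = \frac{376904767 \left(\frac{6}{5} - 31026\right)}{16392} = \frac{376904767}{16392} \left(- \frac{155124}{5}\right) = - \frac{4872247923009}{6830}$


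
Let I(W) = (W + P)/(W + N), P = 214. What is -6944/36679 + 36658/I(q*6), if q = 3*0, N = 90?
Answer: 60505302182/3924653 ≈ 15417.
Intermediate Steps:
q = 0
I(W) = (214 + W)/(90 + W) (I(W) = (W + 214)/(W + 90) = (214 + W)/(90 + W))
-6944/36679 + 36658/I(q*6) = -6944/36679 + 36658/(((214 + 0*6)/(90 + 0*6))) = -6944*1/36679 + 36658/(((214 + 0)/(90 + 0))) = -6944/36679 + 36658/((214/90)) = -6944/36679 + 36658/(((1/90)*214)) = -6944/36679 + 36658/(107/45) = -6944/36679 + 36658*(45/107) = -6944/36679 + 1649610/107 = 60505302182/3924653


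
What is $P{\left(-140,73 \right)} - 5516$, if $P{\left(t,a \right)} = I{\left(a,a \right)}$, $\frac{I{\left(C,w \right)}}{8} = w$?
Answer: $-4932$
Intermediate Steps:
$I{\left(C,w \right)} = 8 w$
$P{\left(t,a \right)} = 8 a$
$P{\left(-140,73 \right)} - 5516 = 8 \cdot 73 - 5516 = 584 - 5516 = -4932$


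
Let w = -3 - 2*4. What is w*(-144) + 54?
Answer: 1638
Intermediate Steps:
w = -11 (w = -3 - 8 = -11)
w*(-144) + 54 = -11*(-144) + 54 = 1584 + 54 = 1638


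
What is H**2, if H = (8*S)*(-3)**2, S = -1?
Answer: 5184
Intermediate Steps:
H = -72 (H = (8*(-1))*(-3)**2 = -8*9 = -72)
H**2 = (-72)**2 = 5184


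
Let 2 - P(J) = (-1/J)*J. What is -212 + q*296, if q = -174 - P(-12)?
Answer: -52604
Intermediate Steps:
P(J) = 3 (P(J) = 2 - (-1/J)*J = 2 - 1*(-1) = 2 + 1 = 3)
q = -177 (q = -174 - 1*3 = -174 - 3 = -177)
-212 + q*296 = -212 - 177*296 = -212 - 52392 = -52604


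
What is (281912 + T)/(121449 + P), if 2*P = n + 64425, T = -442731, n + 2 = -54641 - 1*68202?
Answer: -160819/92239 ≈ -1.7435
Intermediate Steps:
n = -122845 (n = -2 + (-54641 - 1*68202) = -2 + (-54641 - 68202) = -2 - 122843 = -122845)
P = -29210 (P = (-122845 + 64425)/2 = (½)*(-58420) = -29210)
(281912 + T)/(121449 + P) = (281912 - 442731)/(121449 - 29210) = -160819/92239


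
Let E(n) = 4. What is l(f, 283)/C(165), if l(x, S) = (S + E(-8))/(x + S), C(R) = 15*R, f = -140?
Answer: 287/353925 ≈ 0.00081091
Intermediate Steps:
l(x, S) = (4 + S)/(S + x) (l(x, S) = (S + 4)/(x + S) = (4 + S)/(S + x))
l(f, 283)/C(165) = ((4 + 283)/(283 - 140))/((15*165)) = (287/143)/2475 = ((1/143)*287)*(1/2475) = (287/143)*(1/2475) = 287/353925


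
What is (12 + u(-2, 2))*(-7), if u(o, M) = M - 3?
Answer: -77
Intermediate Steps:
u(o, M) = -3 + M
(12 + u(-2, 2))*(-7) = (12 + (-3 + 2))*(-7) = (12 - 1)*(-7) = 11*(-7) = -77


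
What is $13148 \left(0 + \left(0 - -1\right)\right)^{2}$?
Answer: $13148$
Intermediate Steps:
$13148 \left(0 + \left(0 - -1\right)\right)^{2} = 13148 \left(0 + \left(0 + 1\right)\right)^{2} = 13148 \left(0 + 1\right)^{2} = 13148 \cdot 1^{2} = 13148 \cdot 1 = 13148$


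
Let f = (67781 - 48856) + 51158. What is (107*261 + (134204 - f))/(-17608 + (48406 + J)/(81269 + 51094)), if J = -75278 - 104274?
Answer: -6091874712/1165389425 ≈ -5.2273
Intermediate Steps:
f = 70083 (f = 18925 + 51158 = 70083)
J = -179552
(107*261 + (134204 - f))/(-17608 + (48406 + J)/(81269 + 51094)) = (107*261 + (134204 - 1*70083))/(-17608 + (48406 - 179552)/(81269 + 51094)) = (27927 + (134204 - 70083))/(-17608 - 131146/132363) = (27927 + 64121)/(-17608 - 131146*1/132363) = 92048/(-17608 - 131146/132363) = 92048/(-2330778850/132363) = 92048*(-132363/2330778850) = -6091874712/1165389425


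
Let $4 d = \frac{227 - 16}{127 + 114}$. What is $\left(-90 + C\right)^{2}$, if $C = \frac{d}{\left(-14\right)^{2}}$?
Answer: $\frac{289161488553001}{35699835136} \approx 8099.8$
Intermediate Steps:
$d = \frac{211}{964}$ ($d = \frac{\left(227 - 16\right) \frac{1}{127 + 114}}{4} = \frac{211 \cdot \frac{1}{241}}{4} = \frac{1}{4} \cdot \frac{211}{241} = \frac{211}{964} \approx 0.21888$)
$C = \frac{211}{188944}$ ($C = \frac{211}{964 \left(-14\right)^{2}} = \frac{211}{964 \cdot 196} = \frac{211}{964} \cdot \frac{1}{196} = \frac{211}{188944} \approx 0.0011167$)
$\left(-90 + C\right)^{2} = \left(-90 + \frac{211}{188944}\right)^{2} = \left(- \frac{17004749}{188944}\right)^{2} = \frac{289161488553001}{35699835136}$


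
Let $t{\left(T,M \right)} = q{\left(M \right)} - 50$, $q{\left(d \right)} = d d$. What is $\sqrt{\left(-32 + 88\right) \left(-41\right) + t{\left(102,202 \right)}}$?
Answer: $\sqrt{38458} \approx 196.11$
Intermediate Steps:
$q{\left(d \right)} = d^{2}$
$t{\left(T,M \right)} = -50 + M^{2}$ ($t{\left(T,M \right)} = M^{2} - 50 = -50 + M^{2}$)
$\sqrt{\left(-32 + 88\right) \left(-41\right) + t{\left(102,202 \right)}} = \sqrt{\left(-32 + 88\right) \left(-41\right) - \left(50 - 202^{2}\right)} = \sqrt{56 \left(-41\right) + \left(-50 + 40804\right)} = \sqrt{-2296 + 40754} = \sqrt{38458}$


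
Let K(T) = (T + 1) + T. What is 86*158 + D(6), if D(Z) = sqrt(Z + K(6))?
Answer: 13588 + sqrt(19) ≈ 13592.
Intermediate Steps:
K(T) = 1 + 2*T (K(T) = (1 + T) + T = 1 + 2*T)
D(Z) = sqrt(13 + Z) (D(Z) = sqrt(Z + (1 + 2*6)) = sqrt(Z + (1 + 12)) = sqrt(Z + 13) = sqrt(13 + Z))
86*158 + D(6) = 86*158 + sqrt(13 + 6) = 13588 + sqrt(19)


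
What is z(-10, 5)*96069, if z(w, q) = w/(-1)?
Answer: 960690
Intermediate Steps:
z(w, q) = -w (z(w, q) = w*(-1) = -w)
z(-10, 5)*96069 = -1*(-10)*96069 = 10*96069 = 960690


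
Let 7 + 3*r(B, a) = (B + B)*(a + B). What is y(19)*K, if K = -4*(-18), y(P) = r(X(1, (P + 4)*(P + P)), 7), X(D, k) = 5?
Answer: 2712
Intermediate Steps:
r(B, a) = -7/3 + 2*B*(B + a)/3 (r(B, a) = -7/3 + ((B + B)*(a + B))/3 = -7/3 + ((2*B)*(B + a))/3 = -7/3 + (2*B*(B + a))/3 = -7/3 + 2*B*(B + a)/3)
y(P) = 113/3 (y(P) = -7/3 + (2/3)*5**2 + (2/3)*5*7 = -7/3 + (2/3)*25 + 70/3 = -7/3 + 50/3 + 70/3 = 113/3)
K = 72
y(19)*K = (113/3)*72 = 2712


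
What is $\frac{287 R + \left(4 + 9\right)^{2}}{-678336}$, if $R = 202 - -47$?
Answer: $- \frac{4477}{42396} \approx -0.1056$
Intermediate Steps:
$R = 249$ ($R = 202 + 47 = 249$)
$\frac{287 R + \left(4 + 9\right)^{2}}{-678336} = \frac{287 \cdot 249 + \left(4 + 9\right)^{2}}{-678336} = \left(71463 + 13^{2}\right) \left(- \frac{1}{678336}\right) = \left(71463 + 169\right) \left(- \frac{1}{678336}\right) = 71632 \left(- \frac{1}{678336}\right) = - \frac{4477}{42396}$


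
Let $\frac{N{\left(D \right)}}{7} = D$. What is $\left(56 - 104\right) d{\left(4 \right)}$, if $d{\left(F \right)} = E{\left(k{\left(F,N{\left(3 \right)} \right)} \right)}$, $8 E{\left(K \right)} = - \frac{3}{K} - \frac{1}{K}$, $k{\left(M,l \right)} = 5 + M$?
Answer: $\frac{8}{3} \approx 2.6667$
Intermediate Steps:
$N{\left(D \right)} = 7 D$
$E{\left(K \right)} = - \frac{1}{2 K}$ ($E{\left(K \right)} = \frac{- \frac{3}{K} - \frac{1}{K}}{8} = \frac{\left(-4\right) \frac{1}{K}}{8} = - \frac{1}{2 K}$)
$d{\left(F \right)} = - \frac{1}{2 \left(5 + F\right)}$
$\left(56 - 104\right) d{\left(4 \right)} = \left(56 - 104\right) \left(- \frac{1}{10 + 2 \cdot 4}\right) = - 48 \left(- \frac{1}{10 + 8}\right) = - 48 \left(- \frac{1}{18}\right) = - 48 \left(\left(-1\right) \frac{1}{18}\right) = \left(-48\right) \left(- \frac{1}{18}\right) = \frac{8}{3}$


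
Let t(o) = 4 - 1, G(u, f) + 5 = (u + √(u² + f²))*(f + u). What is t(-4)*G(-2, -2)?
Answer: 9 - 24*√2 ≈ -24.941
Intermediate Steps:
G(u, f) = -5 + (f + u)*(u + √(f² + u²)) (G(u, f) = -5 + (u + √(u² + f²))*(f + u) = -5 + (u + √(f² + u²))*(f + u) = -5 + (f + u)*(u + √(f² + u²)))
t(o) = 3
t(-4)*G(-2, -2) = 3*(-5 + (-2)² - 2*(-2) - 2*√((-2)² + (-2)²) - 2*√((-2)² + (-2)²)) = 3*(-5 + 4 + 4 - 2*√(4 + 4) - 2*√(4 + 4)) = 3*(-5 + 4 + 4 - 4*√2 - 4*√2) = 3*(3 - 8*√2) = 9 - 24*√2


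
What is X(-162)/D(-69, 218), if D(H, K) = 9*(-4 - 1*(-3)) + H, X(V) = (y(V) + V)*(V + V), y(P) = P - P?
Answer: -8748/13 ≈ -672.92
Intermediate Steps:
y(P) = 0
X(V) = 2*V² (X(V) = (0 + V)*(V + V) = V*(2*V) = 2*V²)
D(H, K) = -9 + H (D(H, K) = 9*(-4 + 3) + H = 9*(-1) + H = -9 + H)
X(-162)/D(-69, 218) = (2*(-162)²)/(-9 - 69) = (2*26244)/(-78) = 52488*(-1/78) = -8748/13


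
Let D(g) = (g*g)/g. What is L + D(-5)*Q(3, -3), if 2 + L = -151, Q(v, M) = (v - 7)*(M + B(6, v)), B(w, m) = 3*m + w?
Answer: 87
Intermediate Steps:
B(w, m) = w + 3*m
D(g) = g (D(g) = g²/g = g)
Q(v, M) = (-7 + v)*(6 + M + 3*v) (Q(v, M) = (v - 7)*(M + (6 + 3*v)) = (-7 + v)*(6 + M + 3*v))
L = -153 (L = -2 - 151 = -153)
L + D(-5)*Q(3, -3) = -153 - 5*(-42 - 15*3 - 7*(-3) + 3*3² - 3*3) = -153 - 5*(-42 - 45 + 21 + 3*9 - 9) = -153 - 5*(-42 - 45 + 21 + 27 - 9) = -153 - 5*(-48) = -153 + 240 = 87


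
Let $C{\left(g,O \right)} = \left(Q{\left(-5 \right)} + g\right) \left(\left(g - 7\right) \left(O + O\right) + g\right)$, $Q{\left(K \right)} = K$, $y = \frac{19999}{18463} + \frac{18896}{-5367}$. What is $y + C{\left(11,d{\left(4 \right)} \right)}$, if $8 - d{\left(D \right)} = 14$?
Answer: $- \frac{22239726677}{99090921} \approx -224.44$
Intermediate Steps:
$y = - \frac{241542215}{99090921}$ ($y = 19999 \cdot \frac{1}{18463} + 18896 \left(- \frac{1}{5367}\right) = \frac{19999}{18463} - \frac{18896}{5367} = - \frac{241542215}{99090921} \approx -2.4376$)
$d{\left(D \right)} = -6$ ($d{\left(D \right)} = 8 - 14 = -6$)
$C{\left(g,O \right)} = \left(-5 + g\right) \left(g + 2 O \left(-7 + g\right)\right)$ ($C{\left(g,O \right)} = \left(-5 + g\right) \left(\left(g - 7\right) \left(O + O\right) + g\right) = \left(-5 + g\right) \left(\left(-7 + g\right) 2 O + g\right) = \left(-5 + g\right) \left(2 O \left(-7 + g\right) + g\right) = \left(-5 + g\right) \left(g + 2 O \left(-7 + g\right)\right)$)
$y + C{\left(11,d{\left(4 \right)} \right)} = - \frac{241542215}{99090921} + \left(11^{2} - 55 + 70 \left(-6\right) - \left(-144\right) 11 + 2 \left(-6\right) 11^{2}\right) = - \frac{241542215}{99090921} + \left(121 - 55 - 420 + 1584 + 2 \left(-6\right) 121\right) = - \frac{241542215}{99090921} - 222 = - \frac{22239726677}{99090921}$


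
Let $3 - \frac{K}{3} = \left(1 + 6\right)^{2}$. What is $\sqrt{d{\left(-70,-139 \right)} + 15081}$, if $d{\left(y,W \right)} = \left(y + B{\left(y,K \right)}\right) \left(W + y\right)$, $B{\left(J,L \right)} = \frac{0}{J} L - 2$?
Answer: $11 \sqrt{249} \approx 173.58$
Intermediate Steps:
$K = -138$ ($K = 9 - 3 \left(1 + 6\right)^{2} = 9 - 3 \cdot 7^{2} = 9 - 147 = -138$)
$B{\left(J,L \right)} = -2$ ($B{\left(J,L \right)} = 0 L - 2 = 0 - 2 = -2$)
$d{\left(y,W \right)} = \left(-2 + y\right) \left(W + y\right)$ ($d{\left(y,W \right)} = \left(y - 2\right) \left(W + y\right) = \left(-2 + y\right) \left(W + y\right)$)
$\sqrt{d{\left(-70,-139 \right)} + 15081} = \sqrt{\left(\left(-70\right)^{2} - -278 - -140 - -9730\right) + 15081} = \sqrt{\left(4900 + 278 + 140 + 9730\right) + 15081} = \sqrt{15048 + 15081} = \sqrt{30129} = 11 \sqrt{249}$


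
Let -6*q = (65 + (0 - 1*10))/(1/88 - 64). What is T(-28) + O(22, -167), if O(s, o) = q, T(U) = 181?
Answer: 3060053/16893 ≈ 181.14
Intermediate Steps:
q = 2420/16893 (q = -(65 + (0 - 1*10))/(6*(1/88 - 64)) = -(65 + (0 - 10))/(6*(1/88 - 64)) = -(65 - 10)/(6*(-5631/88)) = -55*(-88)/(6*5631) = -⅙*(-4840/5631) = 2420/16893 ≈ 0.14325)
O(s, o) = 2420/16893
T(-28) + O(22, -167) = 181 + 2420/16893 = 3060053/16893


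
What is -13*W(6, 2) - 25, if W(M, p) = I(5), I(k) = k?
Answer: -90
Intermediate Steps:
W(M, p) = 5
-13*W(6, 2) - 25 = -13*5 - 25 = -65 - 25 = -90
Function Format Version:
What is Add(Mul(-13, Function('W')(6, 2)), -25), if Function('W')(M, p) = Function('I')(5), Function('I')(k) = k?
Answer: -90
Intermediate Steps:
Function('W')(M, p) = 5
Add(Mul(-13, Function('W')(6, 2)), -25) = Add(Mul(-13, 5), -25) = Add(-65, -25) = -90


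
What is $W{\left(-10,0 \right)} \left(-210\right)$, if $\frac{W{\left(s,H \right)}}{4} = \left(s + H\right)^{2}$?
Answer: $-84000$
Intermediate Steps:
$W{\left(s,H \right)} = 4 \left(H + s\right)^{2}$ ($W{\left(s,H \right)} = 4 \left(s + H\right)^{2} = 4 \left(H + s\right)^{2}$)
$W{\left(-10,0 \right)} \left(-210\right) = 4 \left(0 - 10\right)^{2} \left(-210\right) = 4 \left(-10\right)^{2} \left(-210\right) = 4 \cdot 100 \left(-210\right) = 400 \left(-210\right) = -84000$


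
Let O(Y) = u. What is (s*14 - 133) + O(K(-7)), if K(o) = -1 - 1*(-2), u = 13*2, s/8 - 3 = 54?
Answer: 6277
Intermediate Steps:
s = 456 (s = 24 + 8*54 = 24 + 432 = 456)
u = 26
K(o) = 1 (K(o) = -1 + 2 = 1)
O(Y) = 26
(s*14 - 133) + O(K(-7)) = (456*14 - 133) + 26 = (6384 - 133) + 26 = 6251 + 26 = 6277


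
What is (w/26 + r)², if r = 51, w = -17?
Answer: 1713481/676 ≈ 2534.7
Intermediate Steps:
(w/26 + r)² = (-17/26 + 51)² = (1309/26)² = 1713481/676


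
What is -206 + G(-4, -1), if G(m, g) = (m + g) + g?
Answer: -212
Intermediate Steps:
G(m, g) = m + 2*g (G(m, g) = (g + m) + g = m + 2*g)
-206 + G(-4, -1) = -206 + (-4 + 2*(-1)) = -206 + (-4 - 2) = -206 - 6 = -212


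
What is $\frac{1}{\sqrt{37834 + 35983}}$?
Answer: $\frac{\sqrt{73817}}{73817} \approx 0.0036806$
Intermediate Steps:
$\frac{1}{\sqrt{37834 + 35983}} = \frac{1}{\sqrt{73817}} = \frac{\sqrt{73817}}{73817}$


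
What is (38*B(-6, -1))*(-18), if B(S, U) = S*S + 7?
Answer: -29412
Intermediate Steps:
B(S, U) = 7 + S² (B(S, U) = S² + 7 = 7 + S²)
(38*B(-6, -1))*(-18) = (38*(7 + (-6)²))*(-18) = (38*(7 + 36))*(-18) = (38*43)*(-18) = 1634*(-18) = -29412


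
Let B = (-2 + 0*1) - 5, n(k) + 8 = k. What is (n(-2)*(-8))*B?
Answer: -560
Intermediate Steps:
n(k) = -8 + k
B = -7 (B = (-2 + 0) - 5 = -2 - 5 = -7)
(n(-2)*(-8))*B = ((-8 - 2)*(-8))*(-7) = -10*(-8)*(-7) = 80*(-7) = -560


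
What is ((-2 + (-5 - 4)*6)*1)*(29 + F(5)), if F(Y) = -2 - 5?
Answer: -1232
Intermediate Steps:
F(Y) = -7
((-2 + (-5 - 4)*6)*1)*(29 + F(5)) = ((-2 + (-5 - 4)*6)*1)*(29 - 7) = ((-2 - 9*6)*1)*22 = ((-2 - 54)*1)*22 = -56*1*22 = -56*22 = -1232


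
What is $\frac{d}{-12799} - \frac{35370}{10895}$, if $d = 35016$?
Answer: $- \frac{166839990}{27889021} \approx -5.9823$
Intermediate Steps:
$\frac{d}{-12799} - \frac{35370}{10895} = \frac{35016}{-12799} - \frac{35370}{10895} = 35016 \left(- \frac{1}{12799}\right) - \frac{7074}{2179} = - \frac{35016}{12799} - \frac{7074}{2179} = - \frac{166839990}{27889021}$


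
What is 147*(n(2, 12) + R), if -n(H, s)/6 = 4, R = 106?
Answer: 12054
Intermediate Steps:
n(H, s) = -24 (n(H, s) = -6*4 = -24)
147*(n(2, 12) + R) = 147*(-24 + 106) = 147*82 = 12054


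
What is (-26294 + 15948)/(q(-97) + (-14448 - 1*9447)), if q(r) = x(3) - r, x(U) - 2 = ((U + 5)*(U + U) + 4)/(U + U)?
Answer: 15519/35681 ≈ 0.43494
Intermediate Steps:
x(U) = 2 + (4 + 2*U*(5 + U))/(2*U) (x(U) = 2 + ((U + 5)*(U + U) + 4)/(U + U) = 2 + ((5 + U)*(2*U) + 4)/((2*U)) = 2 + (2*U*(5 + U) + 4)*(1/(2*U)) = 2 + (4 + 2*U*(5 + U))*(1/(2*U)) = 2 + (4 + 2*U*(5 + U))/(2*U))
q(r) = 32/3 - r (q(r) = (7 + 3 + 2/3) - r = 32/3 - r)
(-26294 + 15948)/(q(-97) + (-14448 - 1*9447)) = (-26294 + 15948)/((32/3 - 1*(-97)) + (-14448 - 1*9447)) = -10346/((32/3 + 97) + (-14448 - 9447)) = -10346/(323/3 - 23895) = -10346/(-71362/3) = -10346*(-3/71362) = 15519/35681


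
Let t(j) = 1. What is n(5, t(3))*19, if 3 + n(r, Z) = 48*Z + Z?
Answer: 874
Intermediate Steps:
n(r, Z) = -3 + 49*Z (n(r, Z) = -3 + (48*Z + Z) = -3 + 49*Z)
n(5, t(3))*19 = (-3 + 49*1)*19 = (-3 + 49)*19 = 46*19 = 874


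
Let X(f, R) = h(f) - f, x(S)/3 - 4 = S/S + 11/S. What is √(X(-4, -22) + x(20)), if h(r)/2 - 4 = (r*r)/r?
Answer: √2065/10 ≈ 4.5442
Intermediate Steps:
x(S) = 15 + 33/S (x(S) = 12 + 3*(S/S + 11/S) = 12 + 3*(1 + 11/S) = 12 + (3 + 33/S) = 15 + 33/S)
h(r) = 8 + 2*r (h(r) = 8 + 2*((r*r)/r) = 8 + 2*(r²/r) = 8 + 2*r)
X(f, R) = 8 + f (X(f, R) = (8 + 2*f) - f = 8 + f)
√(X(-4, -22) + x(20)) = √((8 - 4) + (15 + 33/20)) = √(4 + (15 + 33*(1/20))) = √(4 + (15 + 33/20)) = √(4 + 333/20) = √(413/20) = √2065/10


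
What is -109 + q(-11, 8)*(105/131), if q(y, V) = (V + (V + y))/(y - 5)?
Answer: -228989/2096 ≈ -109.25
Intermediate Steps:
q(y, V) = (y + 2*V)/(-5 + y)
-109 + q(-11, 8)*(105/131) = -109 + ((-11 + 2*8)/(-5 - 11))*(105/131) = -109 + ((-11 + 16)/(-16))*(105*(1/131)) = -109 - 1/16*5*(105/131) = -109 - 5/16*105/131 = -109 - 525/2096 = -228989/2096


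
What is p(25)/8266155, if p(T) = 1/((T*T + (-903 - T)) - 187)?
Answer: -1/4050415950 ≈ -2.4689e-10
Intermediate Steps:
p(T) = 1/(-1090 + T² - T) (p(T) = 1/((T² + (-903 - T)) - 187) = 1/((-903 + T² - T) - 187) = 1/(-1090 + T² - T))
p(25)/8266155 = 1/(-1090 + 25² - 1*25*8266155) = (1/8266155)/(-1090 + 625 - 25) = (1/8266155)/(-490) = -1/490*1/8266155 = -1/4050415950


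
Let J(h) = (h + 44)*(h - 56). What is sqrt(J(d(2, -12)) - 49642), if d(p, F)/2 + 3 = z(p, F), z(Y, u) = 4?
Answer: I*sqrt(52126) ≈ 228.31*I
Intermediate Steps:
d(p, F) = 2 (d(p, F) = -6 + 2*4 = -6 + 8 = 2)
J(h) = (-56 + h)*(44 + h) (J(h) = (44 + h)*(-56 + h) = (-56 + h)*(44 + h))
sqrt(J(d(2, -12)) - 49642) = sqrt((-2464 + 2**2 - 12*2) - 49642) = sqrt((-2464 + 4 - 24) - 49642) = sqrt(-2484 - 49642) = sqrt(-52126) = I*sqrt(52126)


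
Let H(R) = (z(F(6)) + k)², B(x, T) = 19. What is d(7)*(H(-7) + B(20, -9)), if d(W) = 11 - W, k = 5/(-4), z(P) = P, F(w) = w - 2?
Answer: 425/4 ≈ 106.25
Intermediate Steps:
F(w) = -2 + w
k = -5/4 (k = 5*(-¼) = -5/4 ≈ -1.2500)
H(R) = 121/16 (H(R) = ((-2 + 6) - 5/4)² = (4 - 5/4)² = (11/4)² = 121/16)
d(7)*(H(-7) + B(20, -9)) = (11 - 1*7)*(121/16 + 19) = (11 - 7)*(425/16) = 4*(425/16) = 425/4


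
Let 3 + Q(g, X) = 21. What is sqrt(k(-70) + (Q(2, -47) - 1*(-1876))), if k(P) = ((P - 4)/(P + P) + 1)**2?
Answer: sqrt(9292049)/70 ≈ 43.547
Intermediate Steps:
Q(g, X) = 18 (Q(g, X) = -3 + 21 = 18)
k(P) = (1 + (-4 + P)/(2*P))**2 (k(P) = ((-4 + P)/((2*P)) + 1)**2 = ((-4 + P)*(1/(2*P)) + 1)**2 = ((-4 + P)/(2*P) + 1)**2 = (1 + (-4 + P)/(2*P))**2)
sqrt(k(-70) + (Q(2, -47) - 1*(-1876))) = sqrt((1/4)*(-4 + 3*(-70))**2/(-70)**2 + (18 - 1*(-1876))) = sqrt((1/4)*(1/4900)*(-4 - 210)**2 + (18 + 1876)) = sqrt((1/4)*(1/4900)*(-214)**2 + 1894) = sqrt((1/4)*(1/4900)*45796 + 1894) = sqrt(11449/4900 + 1894) = sqrt(9292049/4900) = sqrt(9292049)/70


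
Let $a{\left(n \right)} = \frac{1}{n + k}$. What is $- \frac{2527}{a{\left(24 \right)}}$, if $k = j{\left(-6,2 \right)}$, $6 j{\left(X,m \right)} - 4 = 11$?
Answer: $- \frac{133931}{2} \approx -66966.0$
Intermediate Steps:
$j{\left(X,m \right)} = \frac{5}{2}$ ($j{\left(X,m \right)} = \frac{2}{3} + \frac{1}{6} \cdot 11 = \frac{2}{3} + \frac{11}{6} = \frac{5}{2}$)
$k = \frac{5}{2} \approx 2.5$
$a{\left(n \right)} = \frac{1}{\frac{5}{2} + n}$ ($a{\left(n \right)} = \frac{1}{n + \frac{5}{2}} = \frac{1}{\frac{5}{2} + n}$)
$- \frac{2527}{a{\left(24 \right)}} = - \frac{2527}{2 \frac{1}{5 + 2 \cdot 24}} = - \frac{2527}{2 \frac{1}{5 + 48}} = - \frac{2527}{2 \cdot \frac{1}{53}} = - \frac{2527}{\frac{2}{53}} = \left(-2527\right) \frac{53}{2} = - \frac{133931}{2}$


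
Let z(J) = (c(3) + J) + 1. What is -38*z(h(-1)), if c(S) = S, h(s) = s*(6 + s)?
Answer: 38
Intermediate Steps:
z(J) = 4 + J (z(J) = (3 + J) + 1 = 4 + J)
-38*z(h(-1)) = -38*(4 - (6 - 1)) = -38*(4 - 1*5) = -38*(4 - 5) = -38*(-1) = 38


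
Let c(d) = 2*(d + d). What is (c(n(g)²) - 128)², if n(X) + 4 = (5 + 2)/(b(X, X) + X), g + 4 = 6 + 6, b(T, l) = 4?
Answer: 8567329/1296 ≈ 6610.6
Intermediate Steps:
g = 8 (g = -4 + (6 + 6) = -4 + 12 = 8)
n(X) = -4 + 7/(4 + X) (n(X) = -4 + (5 + 2)/(4 + X) = -4 + 7/(4 + X))
c(d) = 4*d (c(d) = 2*(2*d) = 4*d)
(c(n(g)²) - 128)² = (4*((-9 - 4*8)/(4 + 8))² - 128)² = (4*((-9 - 32)/12)² - 128)² = (4*((1/12)*(-41))² - 128)² = (4*(-41/12)² - 128)² = (4*(1681/144) - 128)² = (1681/36 - 128)² = (-2927/36)² = 8567329/1296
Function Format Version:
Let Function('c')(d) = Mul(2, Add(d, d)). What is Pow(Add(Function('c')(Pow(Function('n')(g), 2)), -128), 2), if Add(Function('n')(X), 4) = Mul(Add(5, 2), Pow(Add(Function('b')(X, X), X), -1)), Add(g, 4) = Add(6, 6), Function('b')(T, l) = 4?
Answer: Rational(8567329, 1296) ≈ 6610.6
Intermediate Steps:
g = 8 (g = Add(-4, Add(6, 6)) = Add(-4, 12) = 8)
Function('n')(X) = Add(-4, Mul(7, Pow(Add(4, X), -1))) (Function('n')(X) = Add(-4, Mul(Add(5, 2), Pow(Add(4, X), -1))) = Add(-4, Mul(7, Pow(Add(4, X), -1))))
Function('c')(d) = Mul(4, d) (Function('c')(d) = Mul(2, Mul(2, d)) = Mul(4, d))
Pow(Add(Function('c')(Pow(Function('n')(g), 2)), -128), 2) = Pow(Add(Mul(4, Pow(Mul(Pow(Add(4, 8), -1), Add(-9, Mul(-4, 8))), 2)), -128), 2) = Pow(Add(Mul(4, Pow(Mul(Pow(12, -1), Add(-9, -32)), 2)), -128), 2) = Pow(Add(Mul(4, Pow(Mul(Rational(1, 12), -41), 2)), -128), 2) = Pow(Add(Mul(4, Pow(Rational(-41, 12), 2)), -128), 2) = Pow(Add(Mul(4, Rational(1681, 144)), -128), 2) = Pow(Add(Rational(1681, 36), -128), 2) = Pow(Rational(-2927, 36), 2) = Rational(8567329, 1296)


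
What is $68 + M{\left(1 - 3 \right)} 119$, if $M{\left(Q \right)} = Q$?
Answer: $-170$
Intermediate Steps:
$68 + M{\left(1 - 3 \right)} 119 = 68 + \left(1 - 3\right) 119 = 68 - 238 = -170$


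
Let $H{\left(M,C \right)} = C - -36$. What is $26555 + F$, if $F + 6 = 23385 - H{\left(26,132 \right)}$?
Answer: $49766$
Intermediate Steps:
$H{\left(M,C \right)} = 36 + C$ ($H{\left(M,C \right)} = C + 36 = 36 + C$)
$F = 23211$ ($F = -6 + \left(23385 - \left(36 + 132\right)\right) = -6 + \left(23385 - 168\right) = -6 + 23217 = 23211$)
$26555 + F = 26555 + 23211 = 49766$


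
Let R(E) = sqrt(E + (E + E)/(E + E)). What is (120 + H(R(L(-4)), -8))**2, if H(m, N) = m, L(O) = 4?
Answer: (120 + sqrt(5))**2 ≈ 14942.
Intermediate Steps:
R(E) = sqrt(1 + E) (R(E) = sqrt(E + (2*E)/((2*E))) = sqrt(E + (2*E)*(1/(2*E))) = sqrt(E + 1) = sqrt(1 + E))
(120 + H(R(L(-4)), -8))**2 = (120 + sqrt(1 + 4))**2 = (120 + sqrt(5))**2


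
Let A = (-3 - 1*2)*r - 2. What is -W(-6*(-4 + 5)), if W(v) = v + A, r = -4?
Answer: -12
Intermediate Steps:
A = 18 (A = (-3 - 1*2)*(-4) - 2 = (-3 - 2)*(-4) - 2 = -5*(-4) - 2 = 20 - 2 = 18)
W(v) = 18 + v (W(v) = v + 18 = 18 + v)
-W(-6*(-4 + 5)) = -(18 - 6*(-4 + 5)) = -(18 - 6*1) = -(18 - 6) = -1*12 = -12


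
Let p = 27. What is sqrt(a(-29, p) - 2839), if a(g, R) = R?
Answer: 2*I*sqrt(703) ≈ 53.028*I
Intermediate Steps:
sqrt(a(-29, p) - 2839) = sqrt(27 - 2839) = sqrt(-2812) = 2*I*sqrt(703)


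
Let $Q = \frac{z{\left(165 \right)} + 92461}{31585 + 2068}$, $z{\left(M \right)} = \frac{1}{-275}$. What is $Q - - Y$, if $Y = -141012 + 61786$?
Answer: $- \frac{733177532176}{9254575} \approx -79223.0$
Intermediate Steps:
$z{\left(M \right)} = - \frac{1}{275}$
$Y = -79226$
$Q = \frac{25426774}{9254575}$ ($Q = \frac{- \frac{1}{275} + 92461}{31585 + 2068} = \frac{25426774}{275 \cdot 33653} = \frac{25426774}{275} \cdot \frac{1}{33653} = \frac{25426774}{9254575} \approx 2.7475$)
$Q - - Y = \frac{25426774}{9254575} - \left(-1\right) \left(-79226\right) = \frac{25426774}{9254575} - 79226 = - \frac{733177532176}{9254575}$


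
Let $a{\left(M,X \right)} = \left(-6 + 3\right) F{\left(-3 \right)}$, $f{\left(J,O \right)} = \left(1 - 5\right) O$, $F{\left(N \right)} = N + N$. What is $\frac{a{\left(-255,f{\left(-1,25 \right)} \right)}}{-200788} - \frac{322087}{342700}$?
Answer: $- \frac{16169343289}{17202511900} \approx -0.93994$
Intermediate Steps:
$F{\left(N \right)} = 2 N$
$f{\left(J,O \right)} = - 4 O$
$a{\left(M,X \right)} = 18$ ($a{\left(M,X \right)} = \left(-6 + 3\right) 2 \left(-3\right) = \left(-3\right) \left(-6\right) = 18$)
$\frac{a{\left(-255,f{\left(-1,25 \right)} \right)}}{-200788} - \frac{322087}{342700} = \frac{18}{-200788} - \frac{322087}{342700} = 18 \left(- \frac{1}{200788}\right) - \frac{322087}{342700} = - \frac{9}{100394} - \frac{322087}{342700} = - \frac{16169343289}{17202511900}$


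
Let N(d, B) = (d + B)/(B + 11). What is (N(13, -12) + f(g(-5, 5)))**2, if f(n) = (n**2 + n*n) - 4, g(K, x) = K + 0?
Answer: 2025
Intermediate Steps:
g(K, x) = K
N(d, B) = (B + d)/(11 + B)
f(n) = -4 + 2*n**2 (f(n) = (n**2 + n**2) - 4 = 2*n**2 - 4 = -4 + 2*n**2)
(N(13, -12) + f(g(-5, 5)))**2 = ((-12 + 13)/(11 - 12) + (-4 + 2*(-5)**2))**2 = (1/(-1) + (-4 + 2*25))**2 = (-1*1 + (-4 + 50))**2 = (-1 + 46)**2 = 45**2 = 2025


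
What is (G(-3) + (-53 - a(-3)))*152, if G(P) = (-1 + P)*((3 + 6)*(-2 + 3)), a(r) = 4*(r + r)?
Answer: -9880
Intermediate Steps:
a(r) = 8*r (a(r) = 4*(2*r) = 8*r)
G(P) = -9 + 9*P (G(P) = (-1 + P)*(9*1) = (-1 + P)*9 = -9 + 9*P)
(G(-3) + (-53 - a(-3)))*152 = ((-9 + 9*(-3)) + (-53 - 8*(-3)))*152 = ((-9 - 27) + (-53 - 1*(-24)))*152 = (-36 + (-53 + 24))*152 = (-36 - 29)*152 = -65*152 = -9880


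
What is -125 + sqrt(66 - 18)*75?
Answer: -125 + 300*sqrt(3) ≈ 394.62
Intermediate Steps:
-125 + sqrt(66 - 18)*75 = -125 + sqrt(48)*75 = -125 + (4*sqrt(3))*75 = -125 + 300*sqrt(3)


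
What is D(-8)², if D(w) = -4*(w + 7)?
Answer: 16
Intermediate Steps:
D(w) = -28 - 4*w (D(w) = -4*(7 + w) = -28 - 4*w)
D(-8)² = (-28 - 4*(-8))² = (-28 + 32)² = 4² = 16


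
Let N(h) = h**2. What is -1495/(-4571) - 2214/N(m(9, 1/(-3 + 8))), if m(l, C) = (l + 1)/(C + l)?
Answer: -5352648251/2856875 ≈ -1873.6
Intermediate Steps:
m(l, C) = (1 + l)/(C + l)
-1495/(-4571) - 2214/N(m(9, 1/(-3 + 8))) = -1495/(-4571) - 2214*(1/(-3 + 8) + 9)**2/(1 + 9)**2 = -1495*(-1/4571) - 2214*(1/5 + 9)**2/100 = 1495/4571 - 2214*(1/5 + 9)**2/100 = 1495/4571 - 2214/((10/(46/5))**2) = 1495/4571 - 2214/(((5/46)*10)**2) = 1495/4571 - 2214/((25/23)**2) = 1495/4571 - 2214/625/529 = 1495/4571 - 2214*529/625 = 1495/4571 - 1171206/625 = -5352648251/2856875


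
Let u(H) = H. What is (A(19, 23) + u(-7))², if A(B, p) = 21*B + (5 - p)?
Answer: 139876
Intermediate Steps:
A(B, p) = 5 - p + 21*B
(A(19, 23) + u(-7))² = ((5 - 1*23 + 21*19) - 7)² = ((5 - 23 + 399) - 7)² = (381 - 7)² = 374² = 139876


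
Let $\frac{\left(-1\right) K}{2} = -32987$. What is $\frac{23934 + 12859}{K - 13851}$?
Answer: $\frac{36793}{52123} \approx 0.70589$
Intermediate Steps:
$K = 65974$ ($K = \left(-2\right) \left(-32987\right) = 65974$)
$\frac{23934 + 12859}{K - 13851} = \frac{23934 + 12859}{65974 - 13851} = \frac{36793}{52123}$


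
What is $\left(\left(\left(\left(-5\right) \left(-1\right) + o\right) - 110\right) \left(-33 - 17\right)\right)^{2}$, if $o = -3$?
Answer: $29160000$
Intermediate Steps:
$\left(\left(\left(\left(-5\right) \left(-1\right) + o\right) - 110\right) \left(-33 - 17\right)\right)^{2} = \left(\left(\left(\left(-5\right) \left(-1\right) - 3\right) - 110\right) \left(-33 - 17\right)\right)^{2} = \left(\left(\left(5 - 3\right) - 110\right) \left(-50\right)\right)^{2} = \left(\left(2 - 110\right) \left(-50\right)\right)^{2} = \left(\left(-108\right) \left(-50\right)\right)^{2} = 5400^{2} = 29160000$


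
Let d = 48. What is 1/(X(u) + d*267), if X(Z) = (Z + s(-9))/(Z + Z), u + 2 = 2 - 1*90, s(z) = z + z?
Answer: 5/64083 ≈ 7.8024e-5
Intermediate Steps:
s(z) = 2*z
u = -90 (u = -2 + (2 - 1*90) = -2 + (2 - 90) = -2 - 88 = -90)
X(Z) = (-18 + Z)/(2*Z) (X(Z) = (Z + 2*(-9))/(Z + Z) = (Z - 18)/((2*Z)) = (-18 + Z)*(1/(2*Z)) = (-18 + Z)/(2*Z))
1/(X(u) + d*267) = 1/((1/2)*(-18 - 90)/(-90) + 48*267) = 1/((1/2)*(-1/90)*(-108) + 12816) = 1/(3/5 + 12816) = 1/(64083/5) = 5/64083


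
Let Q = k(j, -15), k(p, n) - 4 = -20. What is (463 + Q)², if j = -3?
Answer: 199809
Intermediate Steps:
k(p, n) = -16 (k(p, n) = 4 - 20 = -16)
Q = -16
(463 + Q)² = (463 - 16)² = 447² = 199809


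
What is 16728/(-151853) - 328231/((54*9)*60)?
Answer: -50330650523/4428033480 ≈ -11.366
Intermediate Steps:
16728/(-151853) - 328231/((54*9)*60) = 16728*(-1/151853) - 328231/(486*60) = -16728/151853 - 328231/29160 = -50330650523/4428033480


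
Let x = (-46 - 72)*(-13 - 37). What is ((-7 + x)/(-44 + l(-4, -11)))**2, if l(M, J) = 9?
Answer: 34727449/1225 ≈ 28349.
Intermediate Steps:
x = 5900 (x = -118*(-50) = 5900)
((-7 + x)/(-44 + l(-4, -11)))**2 = ((-7 + 5900)/(-44 + 9))**2 = (5893/(-35))**2 = (5893*(-1/35))**2 = (-5893/35)**2 = 34727449/1225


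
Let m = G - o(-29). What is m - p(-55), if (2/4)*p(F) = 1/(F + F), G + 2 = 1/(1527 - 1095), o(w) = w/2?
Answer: 297487/23760 ≈ 12.520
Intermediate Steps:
o(w) = w/2 (o(w) = w*(½) = w/2)
G = -863/432 (G = -2 + 1/(1527 - 1095) = -2 + 1/432 = -863/432 ≈ -1.9977)
p(F) = 1/F (p(F) = 2/(F + F) = 2/((2*F)) = 2*(1/(2*F)) = 1/F)
m = 5401/432 (m = -863/432 - (-29)/2 = -863/432 - 1*(-29/2) = -863/432 + 29/2 = 5401/432 ≈ 12.502)
m - p(-55) = 5401/432 - 1/(-55) = 5401/432 - 1*(-1/55) = 5401/432 + 1/55 = 297487/23760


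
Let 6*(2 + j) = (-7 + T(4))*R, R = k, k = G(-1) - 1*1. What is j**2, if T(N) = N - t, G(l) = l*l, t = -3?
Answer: 4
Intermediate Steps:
G(l) = l**2
T(N) = 3 + N (T(N) = N - 1*(-3) = N + 3 = 3 + N)
k = 0 (k = (-1)**2 - 1*1 = 1 - 1 = 0)
R = 0
j = -2 (j = -2 + ((-7 + (3 + 4))*0)/6 = -2 + ((-7 + 7)*0)/6 = -2 + (0*0)/6 = -2 + (1/6)*0 = -2 + 0 = -2)
j**2 = (-2)**2 = 4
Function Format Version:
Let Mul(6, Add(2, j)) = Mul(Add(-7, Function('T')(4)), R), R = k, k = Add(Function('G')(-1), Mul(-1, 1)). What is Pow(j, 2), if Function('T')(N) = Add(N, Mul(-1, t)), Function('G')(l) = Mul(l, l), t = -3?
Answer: 4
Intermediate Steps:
Function('G')(l) = Pow(l, 2)
Function('T')(N) = Add(3, N) (Function('T')(N) = Add(N, Mul(-1, -3)) = Add(N, 3) = Add(3, N))
k = 0 (k = Add(Pow(-1, 2), Mul(-1, 1)) = Add(1, -1) = 0)
R = 0
j = -2 (j = Add(-2, Mul(Rational(1, 6), Mul(Add(-7, Add(3, 4)), 0))) = Add(-2, Mul(Rational(1, 6), Mul(Add(-7, 7), 0))) = Add(-2, Mul(Rational(1, 6), Mul(0, 0))) = Add(-2, Mul(Rational(1, 6), 0)) = Add(-2, 0) = -2)
Pow(j, 2) = Pow(-2, 2) = 4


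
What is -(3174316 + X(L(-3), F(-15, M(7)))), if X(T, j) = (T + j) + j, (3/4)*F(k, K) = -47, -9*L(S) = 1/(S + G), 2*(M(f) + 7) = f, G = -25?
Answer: -799896049/252 ≈ -3.1742e+6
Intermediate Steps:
M(f) = -7 + f/2
L(S) = -1/(9*(-25 + S)) (L(S) = -1/(9*(S - 25)) = -1/(9*(-25 + S)))
F(k, K) = -188/3 (F(k, K) = (4/3)*(-47) = -188/3)
X(T, j) = T + 2*j
-(3174316 + X(L(-3), F(-15, M(7)))) = -(3174316 + (-1/(-225 + 9*(-3)) + 2*(-188/3))) = -(3174316 + (-1/(-225 - 27) - 376/3)) = -(3174316 + (-1/(-252) - 376/3)) = -(3174316 + (-1*(-1/252) - 376/3)) = -(3174316 + (1/252 - 376/3)) = -(3174316 - 31583/252) = -1*799896049/252 = -799896049/252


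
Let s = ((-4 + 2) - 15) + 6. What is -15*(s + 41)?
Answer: -450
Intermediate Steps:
s = -11 (s = (-2 - 15) + 6 = -17 + 6 = -11)
-15*(s + 41) = -15*(-11 + 41) = -15*30 = -450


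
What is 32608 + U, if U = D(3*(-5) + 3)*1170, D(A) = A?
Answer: 18568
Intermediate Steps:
U = -14040 (U = (3*(-5) + 3)*1170 = (-15 + 3)*1170 = -12*1170 = -14040)
32608 + U = 32608 - 14040 = 18568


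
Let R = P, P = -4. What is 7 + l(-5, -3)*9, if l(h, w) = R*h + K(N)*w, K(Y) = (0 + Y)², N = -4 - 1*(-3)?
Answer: 160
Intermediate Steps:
N = -1 (N = -4 + 3 = -1)
K(Y) = Y²
R = -4
l(h, w) = w - 4*h (l(h, w) = -4*h + (-1)²*w = -4*h + 1*w = -4*h + w = w - 4*h)
7 + l(-5, -3)*9 = 7 + (-3 - 4*(-5))*9 = 7 + (-3 + 20)*9 = 7 + 17*9 = 7 + 153 = 160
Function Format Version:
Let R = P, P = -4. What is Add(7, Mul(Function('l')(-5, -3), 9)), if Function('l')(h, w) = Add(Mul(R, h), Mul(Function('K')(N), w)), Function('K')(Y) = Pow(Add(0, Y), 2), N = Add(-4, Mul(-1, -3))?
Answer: 160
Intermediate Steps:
N = -1 (N = Add(-4, 3) = -1)
Function('K')(Y) = Pow(Y, 2)
R = -4
Function('l')(h, w) = Add(w, Mul(-4, h)) (Function('l')(h, w) = Add(Mul(-4, h), Mul(Pow(-1, 2), w)) = Add(Mul(-4, h), Mul(1, w)) = Add(Mul(-4, h), w) = Add(w, Mul(-4, h)))
Add(7, Mul(Function('l')(-5, -3), 9)) = Add(7, Mul(Add(-3, Mul(-4, -5)), 9)) = Add(7, Mul(Add(-3, 20), 9)) = Add(7, Mul(17, 9)) = Add(7, 153) = 160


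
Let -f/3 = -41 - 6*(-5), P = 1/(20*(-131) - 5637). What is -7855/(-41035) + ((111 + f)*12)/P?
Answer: -117098262301/8207 ≈ -1.4268e+7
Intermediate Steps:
P = -1/8257 (P = 1/(-2620 - 5637) = 1/(-8257) = -1/8257 ≈ -0.00012111)
f = 33 (f = -3*(-41 - 6*(-5)) = -3*(-41 - 1*(-30)) = -3*(-41 + 30) = -3*(-11) = 33)
-7855/(-41035) + ((111 + f)*12)/P = -7855/(-41035) + ((111 + 33)*12)/(-1/8257) = -7855*(-1/41035) + (144*12)*(-8257) = 1571/8207 + 1728*(-8257) = 1571/8207 - 14268096 = -117098262301/8207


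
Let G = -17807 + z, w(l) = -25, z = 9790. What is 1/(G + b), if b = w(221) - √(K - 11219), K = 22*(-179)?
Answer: I/(√15157 - 8042*I) ≈ -0.00012432 + 1.9032e-6*I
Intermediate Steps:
K = -3938
b = -25 - I*√15157 (b = -25 - √(-3938 - 11219) = -25 - √(-15157) = -25 - I*√15157 ≈ -25.0 - 123.11*I)
G = -8017 (G = -17807 + 9790 = -8017)
1/(G + b) = 1/(-8017 + (-25 - I*√15157)) = 1/(-8042 - I*√15157)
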